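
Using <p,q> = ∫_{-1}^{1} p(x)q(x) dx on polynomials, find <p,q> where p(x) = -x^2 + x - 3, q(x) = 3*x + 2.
<p,q> = -34/3

Expand the product: p(x)·q(x) = -3*x^3 + x^2 - 7*x - 6.
∫_{-1}^{1} of each monomial x^k gives [2/(k+1) if k even, 0 if k odd]. Integrating term-by-term (or equivalently evaluating the antiderivative F(x) = -3*x^4/4 + x^3/3 - 7*x^2/2 - 6*x at the endpoints):
  F(1) − F(−1) = -119/12 − (17/12) = -34/3.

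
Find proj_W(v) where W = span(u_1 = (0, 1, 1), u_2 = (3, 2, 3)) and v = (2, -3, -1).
proj_W(v) = (42/19, -45/19, -31/19)

Set up U = [u_1 | ... | u_2] ∈ R^(3×2). The projector onto W = col(U) is P = U (U^T U)^(-1) U^T.
Compute U^T U =
  [2, 5]
  [5, 22],
and U^T v = (-4, -3).
Solve U^T U · c = U^T v for the coefficients: c = (-73/19, 14/19). The projection is proj_W(v) = U c.
Check: (v - proj_W(v)) · u_1 = 0  (should be 0).
Check: (v - proj_W(v)) · u_2 = 0  (should be 0).
Result: proj_W(v) = (42/19, -45/19, -31/19).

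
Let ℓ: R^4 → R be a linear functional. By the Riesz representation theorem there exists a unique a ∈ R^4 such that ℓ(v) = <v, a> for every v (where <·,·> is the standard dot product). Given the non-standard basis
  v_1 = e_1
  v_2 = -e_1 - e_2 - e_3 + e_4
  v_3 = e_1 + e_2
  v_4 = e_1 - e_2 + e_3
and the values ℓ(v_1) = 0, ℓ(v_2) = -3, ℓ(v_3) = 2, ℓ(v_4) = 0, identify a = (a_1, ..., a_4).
a = (0, 2, 2, 1)

Write a = (a_1, ..., a_4) in the standard basis. For each basis vector v_i, ℓ(v_i) = <v_i, a> is a linear equation in the a_j's. Collect the n equations into a matrix system V a = ℓ, where row i of V is v_i (expressed in the standard basis). Since V is invertible (lower-triangular with 1s on the diagonal, up to permutation), solve by back-substitution:
  V =
[[1, 0, 0, 0],
 [-1, -1, -1, 1],
 [1, 1, 0, 0],
 [1, -1, 1, 0]]
  V a = (0, -3, 2, 0)
Solving gives a = (0, 2, 2, 1).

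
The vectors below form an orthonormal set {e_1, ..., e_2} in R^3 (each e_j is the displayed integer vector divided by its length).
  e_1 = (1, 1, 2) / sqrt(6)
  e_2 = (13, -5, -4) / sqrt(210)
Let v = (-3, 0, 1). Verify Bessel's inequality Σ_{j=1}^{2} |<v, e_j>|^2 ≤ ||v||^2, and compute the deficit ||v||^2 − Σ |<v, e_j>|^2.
Σ |<v, e_j>|^2 = 314/35; ||v||^2 = 10; deficit = 36/35

Write each e_j = u_j / sqrt(<u_j, u_j>) where u_j is the displayed integer vector. Then <v, e_j> = <v, u_j> / sqrt(<u_j, u_j>), so |<v, e_j>|^2 = <v, u_j>^2 / <u_j, u_j>.
Coefficients: <v, e_1> = -1/sqrt(6), <v, e_2> = -43/sqrt(210).
Square and sum: Σ |<v, e_j>|^2 = 314/35.
Compute ||v||^2 = v·v = 10.
Deficit = 10 − 314/35 = 36/35 ≥ 0, confirming Bessel's inequality. (The deficit equals ||v − Σ <v,e_j> e_j||^2, the squared distance from v to span{e_j}.)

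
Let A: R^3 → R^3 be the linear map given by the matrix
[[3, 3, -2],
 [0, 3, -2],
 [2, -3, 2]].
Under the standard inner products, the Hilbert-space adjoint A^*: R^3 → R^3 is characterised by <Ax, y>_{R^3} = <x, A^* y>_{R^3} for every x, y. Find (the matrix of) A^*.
A^* = A^T =
[[3, 0, 2],
 [3, 3, -3],
 [-2, -2, 2]]

For real matrices with standard dot products, the defining identity <Ax, y> = <x, A^* y> gives (Ax)^T y = x^T (A^*) y, i.e. x^T A^T y = x^T (A^*) y. Since this holds for all x, y, we must have A^* = A^T. Therefore
A^* =
[[3, 0, 2],
 [3, 3, -3],
 [-2, -2, 2]].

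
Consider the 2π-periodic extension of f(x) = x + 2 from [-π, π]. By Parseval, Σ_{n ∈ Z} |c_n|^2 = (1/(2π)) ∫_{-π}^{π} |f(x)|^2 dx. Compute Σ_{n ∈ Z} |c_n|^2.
Σ |c_n|^2 = π^2/3 + 4

Expand and integrate term by term over [-π, π]:
  ∫ (x)^2 dx = 1·(2π^3/3); ∫ 2·1·(2)·x dx = 0 (odd integrand); ∫ 2^2 dx = 4·2π.
So (1/(2π)) ∫_{-π}^{π} (x + 2)^2 dx = 1π^2/3 + 4 = π^2/3 + 4.
Parseval ⇒ Σ |c_n|^2 = π^2/3 + 4.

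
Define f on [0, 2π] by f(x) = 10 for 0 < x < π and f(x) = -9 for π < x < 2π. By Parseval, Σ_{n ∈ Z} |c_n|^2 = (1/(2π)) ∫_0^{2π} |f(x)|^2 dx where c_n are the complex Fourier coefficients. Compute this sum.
Σ |c_n|^2 = 181/2

Parseval equates the L^2 energy of f (normalised by 1/(2π)) with the ℓ^2 sum of its Fourier coefficients: (1/(2π)) ∫_0^{2π} |f|^2 = Σ |c_n|^2.
Compute the left side: (1/(2π)) [∫_0^π 10^2 dx + ∫_π^{2π} (-9)^2 dx] = (1/(2π)) · (100π + 81π) = (100 + 81)/2 = 181/2.
So Σ_{n ∈ Z} |c_n|^2 = 181/2.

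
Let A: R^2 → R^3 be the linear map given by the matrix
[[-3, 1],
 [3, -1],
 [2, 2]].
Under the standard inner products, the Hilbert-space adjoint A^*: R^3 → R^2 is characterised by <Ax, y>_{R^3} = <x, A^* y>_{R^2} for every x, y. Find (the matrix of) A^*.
A^* = A^T =
[[-3, 3, 2],
 [1, -1, 2]]

For real matrices with standard dot products, the defining identity <Ax, y> = <x, A^* y> gives (Ax)^T y = x^T (A^*) y, i.e. x^T A^T y = x^T (A^*) y. Since this holds for all x, y, we must have A^* = A^T. Therefore
A^* =
[[-3, 3, 2],
 [1, -1, 2]].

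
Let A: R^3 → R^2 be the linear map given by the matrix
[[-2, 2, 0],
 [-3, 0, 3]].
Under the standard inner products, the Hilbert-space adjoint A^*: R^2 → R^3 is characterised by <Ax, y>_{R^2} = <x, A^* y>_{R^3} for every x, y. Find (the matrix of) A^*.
A^* = A^T =
[[-2, -3],
 [2, 0],
 [0, 3]]

For real matrices with standard dot products, the defining identity <Ax, y> = <x, A^* y> gives (Ax)^T y = x^T (A^*) y, i.e. x^T A^T y = x^T (A^*) y. Since this holds for all x, y, we must have A^* = A^T. Therefore
A^* =
[[-2, -3],
 [2, 0],
 [0, 3]].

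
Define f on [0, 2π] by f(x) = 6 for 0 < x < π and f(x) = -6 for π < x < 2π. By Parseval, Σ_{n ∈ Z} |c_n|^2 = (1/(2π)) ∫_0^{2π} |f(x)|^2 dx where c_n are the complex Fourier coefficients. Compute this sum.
Σ |c_n|^2 = 36

Parseval equates the L^2 energy of f (normalised by 1/(2π)) with the ℓ^2 sum of its Fourier coefficients: (1/(2π)) ∫_0^{2π} |f|^2 = Σ |c_n|^2.
Compute the left side: (1/(2π)) [∫_0^π 6^2 dx + ∫_π^{2π} (-6)^2 dx] = (1/(2π)) · (36π + 36π) = (36 + 36)/2 = 36.
So Σ_{n ∈ Z} |c_n|^2 = 36.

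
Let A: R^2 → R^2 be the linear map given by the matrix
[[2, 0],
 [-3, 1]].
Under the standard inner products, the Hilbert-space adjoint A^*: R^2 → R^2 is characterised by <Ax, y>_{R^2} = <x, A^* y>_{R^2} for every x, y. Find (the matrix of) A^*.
A^* = A^T =
[[2, -3],
 [0, 1]]

For real matrices with standard dot products, the defining identity <Ax, y> = <x, A^* y> gives (Ax)^T y = x^T (A^*) y, i.e. x^T A^T y = x^T (A^*) y. Since this holds for all x, y, we must have A^* = A^T. Therefore
A^* =
[[2, -3],
 [0, 1]].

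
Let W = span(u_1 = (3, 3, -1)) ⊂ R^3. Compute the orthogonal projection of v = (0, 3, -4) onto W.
proj_W(v) = (39/19, 39/19, -13/19)

Set up U = [u_1 | ... | u_1] ∈ R^(3×1). The projector onto W = col(U) is P = U (U^T U)^(-1) U^T.
Compute U^T U =
  [19],
and U^T v = (13).
Solve U^T U · c = U^T v for the coefficients: c = (13/19). The projection is proj_W(v) = U c.
Check: (v - proj_W(v)) · u_1 = 0  (should be 0).
Result: proj_W(v) = (39/19, 39/19, -13/19).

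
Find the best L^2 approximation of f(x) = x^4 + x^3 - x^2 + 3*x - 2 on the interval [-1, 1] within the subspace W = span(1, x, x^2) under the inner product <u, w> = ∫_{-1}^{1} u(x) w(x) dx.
g(x) = -x^2/7 + 18*x/5 - 73/35

The best approximation g ∈ W is the orthogonal projection of f onto W. Writing g = a_0 + a_1 x + a_2 x^2, the coefficients solve the normal equations G · a = b where
  G_{ij} = <φ_i, φ_j> and b_i = <f, φ_i>, with φ_0 = 1, φ_1 = x, φ_2 = x^2.
G =
  [2, 0, 2/3]
  [0, 2/3, 0]
  [2/3, 0, 2/5],
b = (-64/15, 12/5, -152/105).
Solving gives a_0 = -73/35, a_1 = 18/5, a_2 = -1/7, so
  g(x) = -x^2/7 + 18*x/5 - 73/35.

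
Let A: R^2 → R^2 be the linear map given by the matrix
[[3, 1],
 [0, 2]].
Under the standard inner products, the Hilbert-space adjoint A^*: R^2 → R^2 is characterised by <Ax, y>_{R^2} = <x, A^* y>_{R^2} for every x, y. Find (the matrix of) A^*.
A^* = A^T =
[[3, 0],
 [1, 2]]

For real matrices with standard dot products, the defining identity <Ax, y> = <x, A^* y> gives (Ax)^T y = x^T (A^*) y, i.e. x^T A^T y = x^T (A^*) y. Since this holds for all x, y, we must have A^* = A^T. Therefore
A^* =
[[3, 0],
 [1, 2]].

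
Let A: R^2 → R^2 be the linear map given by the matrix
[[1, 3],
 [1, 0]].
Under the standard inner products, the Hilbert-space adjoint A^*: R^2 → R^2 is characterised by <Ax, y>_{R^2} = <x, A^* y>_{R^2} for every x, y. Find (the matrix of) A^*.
A^* = A^T =
[[1, 1],
 [3, 0]]

For real matrices with standard dot products, the defining identity <Ax, y> = <x, A^* y> gives (Ax)^T y = x^T (A^*) y, i.e. x^T A^T y = x^T (A^*) y. Since this holds for all x, y, we must have A^* = A^T. Therefore
A^* =
[[1, 1],
 [3, 0]].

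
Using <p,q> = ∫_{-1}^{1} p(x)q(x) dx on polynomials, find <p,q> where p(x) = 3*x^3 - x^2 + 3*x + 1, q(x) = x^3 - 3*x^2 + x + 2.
<p,q> = 748/105

Expand the product: p(x)·q(x) = 3*x^6 - 10*x^5 + 9*x^4 - 3*x^3 - 2*x^2 + 7*x + 2.
∫_{-1}^{1} of each monomial x^k gives [2/(k+1) if k even, 0 if k odd]. Integrating term-by-term (or equivalently evaluating the antiderivative F(x) = 3*x^7/7 - 5*x^6/3 + 9*x^5/5 - 3*x^4/4 - 2*x^3/3 + 7*x^2/2 + 2*x at the endpoints):
  F(1) − F(−1) = 1951/420 − (-347/140) = 748/105.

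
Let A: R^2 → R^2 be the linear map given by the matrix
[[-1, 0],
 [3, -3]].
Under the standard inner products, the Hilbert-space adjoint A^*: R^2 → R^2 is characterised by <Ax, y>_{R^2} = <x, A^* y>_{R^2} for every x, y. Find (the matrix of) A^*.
A^* = A^T =
[[-1, 3],
 [0, -3]]

For real matrices with standard dot products, the defining identity <Ax, y> = <x, A^* y> gives (Ax)^T y = x^T (A^*) y, i.e. x^T A^T y = x^T (A^*) y. Since this holds for all x, y, we must have A^* = A^T. Therefore
A^* =
[[-1, 3],
 [0, -3]].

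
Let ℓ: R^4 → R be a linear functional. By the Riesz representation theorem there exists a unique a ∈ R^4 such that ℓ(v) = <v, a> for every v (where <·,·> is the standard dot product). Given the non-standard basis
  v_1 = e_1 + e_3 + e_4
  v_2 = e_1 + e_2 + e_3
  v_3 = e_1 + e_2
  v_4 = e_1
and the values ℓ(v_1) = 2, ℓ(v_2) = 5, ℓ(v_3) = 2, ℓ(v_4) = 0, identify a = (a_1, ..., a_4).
a = (0, 2, 3, -1)

Write a = (a_1, ..., a_4) in the standard basis. For each basis vector v_i, ℓ(v_i) = <v_i, a> is a linear equation in the a_j's. Collect the n equations into a matrix system V a = ℓ, where row i of V is v_i (expressed in the standard basis). Since V is invertible (lower-triangular with 1s on the diagonal, up to permutation), solve by back-substitution:
  V =
[[1, 0, 1, 1],
 [1, 1, 1, 0],
 [1, 1, 0, 0],
 [1, 0, 0, 0]]
  V a = (2, 5, 2, 0)
Solving gives a = (0, 2, 3, -1).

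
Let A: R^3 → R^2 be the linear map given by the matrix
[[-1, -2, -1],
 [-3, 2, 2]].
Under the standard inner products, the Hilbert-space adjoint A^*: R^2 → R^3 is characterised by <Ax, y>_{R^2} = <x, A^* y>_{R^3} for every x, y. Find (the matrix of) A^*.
A^* = A^T =
[[-1, -3],
 [-2, 2],
 [-1, 2]]

For real matrices with standard dot products, the defining identity <Ax, y> = <x, A^* y> gives (Ax)^T y = x^T (A^*) y, i.e. x^T A^T y = x^T (A^*) y. Since this holds for all x, y, we must have A^* = A^T. Therefore
A^* =
[[-1, -3],
 [-2, 2],
 [-1, 2]].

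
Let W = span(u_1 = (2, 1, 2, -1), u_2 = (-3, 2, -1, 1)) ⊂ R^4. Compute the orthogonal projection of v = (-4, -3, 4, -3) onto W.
proj_W(v) = (16/101, -27/101, -4/101, -3/101)

Set up U = [u_1 | ... | u_2] ∈ R^(4×2). The projector onto W = col(U) is P = U (U^T U)^(-1) U^T.
Compute U^T U =
  [10, -7]
  [-7, 15],
and U^T v = (0, -1).
Solve U^T U · c = U^T v for the coefficients: c = (-7/101, -10/101). The projection is proj_W(v) = U c.
Check: (v - proj_W(v)) · u_1 = 0  (should be 0).
Check: (v - proj_W(v)) · u_2 = 0  (should be 0).
Result: proj_W(v) = (16/101, -27/101, -4/101, -3/101).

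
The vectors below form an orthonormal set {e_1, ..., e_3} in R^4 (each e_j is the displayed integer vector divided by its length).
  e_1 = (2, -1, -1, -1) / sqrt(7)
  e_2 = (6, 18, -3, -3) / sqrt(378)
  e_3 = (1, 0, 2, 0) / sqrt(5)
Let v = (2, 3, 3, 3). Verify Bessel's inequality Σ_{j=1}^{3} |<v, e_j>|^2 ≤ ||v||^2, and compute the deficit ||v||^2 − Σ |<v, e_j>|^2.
Σ |<v, e_j>|^2 = 337/15; ||v||^2 = 31; deficit = 128/15

Write each e_j = u_j / sqrt(<u_j, u_j>) where u_j is the displayed integer vector. Then <v, e_j> = <v, u_j> / sqrt(<u_j, u_j>), so |<v, e_j>|^2 = <v, u_j>^2 / <u_j, u_j>.
Coefficients: <v, e_1> = -5/sqrt(7), <v, e_2> = 48/sqrt(378), <v, e_3> = 8/sqrt(5).
Square and sum: Σ |<v, e_j>|^2 = 337/15.
Compute ||v||^2 = v·v = 31.
Deficit = 31 − 337/15 = 128/15 ≥ 0, confirming Bessel's inequality. (The deficit equals ||v − Σ <v,e_j> e_j||^2, the squared distance from v to span{e_j}.)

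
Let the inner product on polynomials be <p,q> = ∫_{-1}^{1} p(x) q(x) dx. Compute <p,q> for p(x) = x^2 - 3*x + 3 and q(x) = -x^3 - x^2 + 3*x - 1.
<p,q> = -208/15

Expand the product: p(x)·q(x) = -x^5 + 2*x^4 + 3*x^3 - 13*x^2 + 12*x - 3.
∫_{-1}^{1} of each monomial x^k gives [2/(k+1) if k even, 0 if k odd]. Integrating term-by-term (or equivalently evaluating the antiderivative F(x) = -x^6/6 + 2*x^5/5 + 3*x^4/4 - 13*x^3/3 + 6*x^2 - 3*x at the endpoints):
  F(1) − F(−1) = -7/20 − (811/60) = -208/15.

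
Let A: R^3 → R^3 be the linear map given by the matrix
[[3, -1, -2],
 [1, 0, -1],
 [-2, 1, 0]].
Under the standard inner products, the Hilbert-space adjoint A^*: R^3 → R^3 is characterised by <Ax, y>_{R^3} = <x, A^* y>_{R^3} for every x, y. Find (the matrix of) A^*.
A^* = A^T =
[[3, 1, -2],
 [-1, 0, 1],
 [-2, -1, 0]]

For real matrices with standard dot products, the defining identity <Ax, y> = <x, A^* y> gives (Ax)^T y = x^T (A^*) y, i.e. x^T A^T y = x^T (A^*) y. Since this holds for all x, y, we must have A^* = A^T. Therefore
A^* =
[[3, 1, -2],
 [-1, 0, 1],
 [-2, -1, 0]].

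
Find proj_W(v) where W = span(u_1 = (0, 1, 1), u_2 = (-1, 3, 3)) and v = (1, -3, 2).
proj_W(v) = (1, -1/2, -1/2)

Set up U = [u_1 | ... | u_2] ∈ R^(3×2). The projector onto W = col(U) is P = U (U^T U)^(-1) U^T.
Compute U^T U =
  [2, 6]
  [6, 19],
and U^T v = (-1, -4).
Solve U^T U · c = U^T v for the coefficients: c = (5/2, -1). The projection is proj_W(v) = U c.
Check: (v - proj_W(v)) · u_1 = 0  (should be 0).
Check: (v - proj_W(v)) · u_2 = 0  (should be 0).
Result: proj_W(v) = (1, -1/2, -1/2).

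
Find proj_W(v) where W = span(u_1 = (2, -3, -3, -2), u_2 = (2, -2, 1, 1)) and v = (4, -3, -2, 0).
proj_W(v) = (734/235, -904/235, -313/235, -143/235)

Set up U = [u_1 | ... | u_2] ∈ R^(4×2). The projector onto W = col(U) is P = U (U^T U)^(-1) U^T.
Compute U^T U =
  [26, 5]
  [5, 10],
and U^T v = (23, 12).
Solve U^T U · c = U^T v for the coefficients: c = (34/47, 197/235). The projection is proj_W(v) = U c.
Check: (v - proj_W(v)) · u_1 = 0  (should be 0).
Check: (v - proj_W(v)) · u_2 = 0  (should be 0).
Result: proj_W(v) = (734/235, -904/235, -313/235, -143/235).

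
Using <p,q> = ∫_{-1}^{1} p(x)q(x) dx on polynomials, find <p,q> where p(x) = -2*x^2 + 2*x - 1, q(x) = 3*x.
<p,q> = 4

Expand the product: p(x)·q(x) = -6*x^3 + 6*x^2 - 3*x.
∫_{-1}^{1} of each monomial x^k gives [2/(k+1) if k even, 0 if k odd]. Integrating term-by-term (or equivalently evaluating the antiderivative F(x) = -3*x^4/2 + 2*x^3 - 3*x^2/2 at the endpoints):
  F(1) − F(−1) = -1 − (-5) = 4.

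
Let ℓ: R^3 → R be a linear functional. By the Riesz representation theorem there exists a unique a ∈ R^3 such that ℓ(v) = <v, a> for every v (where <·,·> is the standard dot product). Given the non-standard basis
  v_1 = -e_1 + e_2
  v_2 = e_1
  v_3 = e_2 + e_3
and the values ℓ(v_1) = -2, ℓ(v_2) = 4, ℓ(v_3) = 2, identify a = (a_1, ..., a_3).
a = (4, 2, 0)

Write a = (a_1, ..., a_3) in the standard basis. For each basis vector v_i, ℓ(v_i) = <v_i, a> is a linear equation in the a_j's. Collect the n equations into a matrix system V a = ℓ, where row i of V is v_i (expressed in the standard basis). Since V is invertible (lower-triangular with 1s on the diagonal, up to permutation), solve by back-substitution:
  V =
[[-1, 1, 0],
 [1, 0, 0],
 [0, 1, 1]]
  V a = (-2, 4, 2)
Solving gives a = (4, 2, 0).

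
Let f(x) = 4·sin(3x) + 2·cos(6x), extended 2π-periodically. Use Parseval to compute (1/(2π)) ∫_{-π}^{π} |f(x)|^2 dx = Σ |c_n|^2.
Σ |c_n|^2 = 10

Expand |f|^2 and use orthogonality of {sin(nx), cos(mx)} on [-π, π]:
  ∫_{-π}^{π} sin(nx)^2 dx = π, ∫ cos(mx)^2 dx = π, and cross terms integrate to 0.
So ∫_{-π}^{π} f(x)^2 dx = 4^2 · π + 2^2 · π = (16 + 4)π.
Divide by 2π: (16 + 4)/2 = 10.
By Parseval, this equals Σ |c_n|^2.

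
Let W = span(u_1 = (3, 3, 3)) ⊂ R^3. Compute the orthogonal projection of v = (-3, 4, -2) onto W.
proj_W(v) = (-1/3, -1/3, -1/3)

Set up U = [u_1 | ... | u_1] ∈ R^(3×1). The projector onto W = col(U) is P = U (U^T U)^(-1) U^T.
Compute U^T U =
  [27],
and U^T v = (-3).
Solve U^T U · c = U^T v for the coefficients: c = (-1/9). The projection is proj_W(v) = U c.
Check: (v - proj_W(v)) · u_1 = 0  (should be 0).
Result: proj_W(v) = (-1/3, -1/3, -1/3).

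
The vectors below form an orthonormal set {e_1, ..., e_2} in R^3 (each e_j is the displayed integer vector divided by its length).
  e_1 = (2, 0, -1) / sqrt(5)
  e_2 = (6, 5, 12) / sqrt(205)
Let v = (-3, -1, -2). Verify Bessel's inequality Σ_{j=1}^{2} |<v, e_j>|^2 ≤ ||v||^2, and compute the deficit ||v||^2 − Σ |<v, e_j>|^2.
Σ |<v, e_j>|^2 = 573/41; ||v||^2 = 14; deficit = 1/41

Write each e_j = u_j / sqrt(<u_j, u_j>) where u_j is the displayed integer vector. Then <v, e_j> = <v, u_j> / sqrt(<u_j, u_j>), so |<v, e_j>|^2 = <v, u_j>^2 / <u_j, u_j>.
Coefficients: <v, e_1> = -4/sqrt(5), <v, e_2> = -47/sqrt(205).
Square and sum: Σ |<v, e_j>|^2 = 573/41.
Compute ||v||^2 = v·v = 14.
Deficit = 14 − 573/41 = 1/41 ≥ 0, confirming Bessel's inequality. (The deficit equals ||v − Σ <v,e_j> e_j||^2, the squared distance from v to span{e_j}.)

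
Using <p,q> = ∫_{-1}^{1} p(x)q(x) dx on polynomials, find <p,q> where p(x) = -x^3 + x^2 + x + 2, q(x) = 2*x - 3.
<p,q> = -202/15

Expand the product: p(x)·q(x) = -2*x^4 + 5*x^3 - x^2 + x - 6.
∫_{-1}^{1} of each monomial x^k gives [2/(k+1) if k even, 0 if k odd]. Integrating term-by-term (or equivalently evaluating the antiderivative F(x) = -2*x^5/5 + 5*x^4/4 - x^3/3 + x^2/2 - 6*x at the endpoints):
  F(1) − F(−1) = -299/60 − (509/60) = -202/15.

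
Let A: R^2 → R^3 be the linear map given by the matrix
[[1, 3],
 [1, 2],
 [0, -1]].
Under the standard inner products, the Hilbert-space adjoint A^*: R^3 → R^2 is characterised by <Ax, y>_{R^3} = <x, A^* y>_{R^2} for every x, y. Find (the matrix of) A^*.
A^* = A^T =
[[1, 1, 0],
 [3, 2, -1]]

For real matrices with standard dot products, the defining identity <Ax, y> = <x, A^* y> gives (Ax)^T y = x^T (A^*) y, i.e. x^T A^T y = x^T (A^*) y. Since this holds for all x, y, we must have A^* = A^T. Therefore
A^* =
[[1, 1, 0],
 [3, 2, -1]].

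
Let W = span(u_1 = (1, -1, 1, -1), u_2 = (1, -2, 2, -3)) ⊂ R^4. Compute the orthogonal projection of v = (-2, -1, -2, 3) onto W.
proj_W(v) = (-1, 3/2, -3/2, 2)

Set up U = [u_1 | ... | u_2] ∈ R^(4×2). The projector onto W = col(U) is P = U (U^T U)^(-1) U^T.
Compute U^T U =
  [4, 8]
  [8, 18],
and U^T v = (-6, -13).
Solve U^T U · c = U^T v for the coefficients: c = (-1/2, -1/2). The projection is proj_W(v) = U c.
Check: (v - proj_W(v)) · u_1 = 0  (should be 0).
Check: (v - proj_W(v)) · u_2 = 0  (should be 0).
Result: proj_W(v) = (-1, 3/2, -3/2, 2).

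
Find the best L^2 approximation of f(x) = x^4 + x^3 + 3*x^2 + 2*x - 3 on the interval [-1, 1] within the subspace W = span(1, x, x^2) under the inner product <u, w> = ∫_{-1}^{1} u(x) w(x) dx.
g(x) = 27*x^2/7 + 13*x/5 - 108/35

The best approximation g ∈ W is the orthogonal projection of f onto W. Writing g = a_0 + a_1 x + a_2 x^2, the coefficients solve the normal equations G · a = b where
  G_{ij} = <φ_i, φ_j> and b_i = <f, φ_i>, with φ_0 = 1, φ_1 = x, φ_2 = x^2.
G =
  [2, 0, 2/3]
  [0, 2/3, 0]
  [2/3, 0, 2/5],
b = (-18/5, 26/15, -18/35).
Solving gives a_0 = -108/35, a_1 = 13/5, a_2 = 27/7, so
  g(x) = 27*x^2/7 + 13*x/5 - 108/35.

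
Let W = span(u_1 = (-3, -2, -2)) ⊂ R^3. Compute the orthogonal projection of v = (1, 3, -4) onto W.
proj_W(v) = (3/17, 2/17, 2/17)

Set up U = [u_1 | ... | u_1] ∈ R^(3×1). The projector onto W = col(U) is P = U (U^T U)^(-1) U^T.
Compute U^T U =
  [17],
and U^T v = (-1).
Solve U^T U · c = U^T v for the coefficients: c = (-1/17). The projection is proj_W(v) = U c.
Check: (v - proj_W(v)) · u_1 = 0  (should be 0).
Result: proj_W(v) = (3/17, 2/17, 2/17).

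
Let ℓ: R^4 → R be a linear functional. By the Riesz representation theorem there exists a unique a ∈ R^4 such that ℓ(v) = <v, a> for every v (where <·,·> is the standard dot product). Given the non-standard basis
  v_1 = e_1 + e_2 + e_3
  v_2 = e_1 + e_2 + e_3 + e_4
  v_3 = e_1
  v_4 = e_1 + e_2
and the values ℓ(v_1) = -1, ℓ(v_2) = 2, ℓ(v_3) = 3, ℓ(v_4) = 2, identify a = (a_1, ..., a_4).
a = (3, -1, -3, 3)

Write a = (a_1, ..., a_4) in the standard basis. For each basis vector v_i, ℓ(v_i) = <v_i, a> is a linear equation in the a_j's. Collect the n equations into a matrix system V a = ℓ, where row i of V is v_i (expressed in the standard basis). Since V is invertible (lower-triangular with 1s on the diagonal, up to permutation), solve by back-substitution:
  V =
[[1, 1, 1, 0],
 [1, 1, 1, 1],
 [1, 0, 0, 0],
 [1, 1, 0, 0]]
  V a = (-1, 2, 3, 2)
Solving gives a = (3, -1, -3, 3).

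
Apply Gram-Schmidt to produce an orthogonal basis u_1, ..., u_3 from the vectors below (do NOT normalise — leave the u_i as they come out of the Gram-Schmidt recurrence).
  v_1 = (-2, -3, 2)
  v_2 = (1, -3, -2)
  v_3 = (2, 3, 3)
Orthogonal basis:
  u_1 = (-2, -3, 2)
  u_2 = (23/17, -42/17, -40/17)
  u_3 = (540/229, -90/229, 405/229)

Apply the Gram-Schmidt recurrence
  u_1 = v_1
  u_i = v_i − Σ_{j<i} ((v_i · u_j) / (u_j · u_j)) · u_j.

Step by step this gives:
  u_1 = (-2, -3, 2)
  u_2 = (23/17, -42/17, -40/17)
  u_3 = (540/229, -90/229, 405/229)

Orthogonality check:
  u_2 · u_1 = 0 (should be 0)
  u_3 · u_1 = 0 (should be 0)
  u_3 · u_2 = 0 (should be 0)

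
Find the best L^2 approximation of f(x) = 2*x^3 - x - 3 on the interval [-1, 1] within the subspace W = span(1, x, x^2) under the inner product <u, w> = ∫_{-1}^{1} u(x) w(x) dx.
g(x) = x/5 - 3

The best approximation g ∈ W is the orthogonal projection of f onto W. Writing g = a_0 + a_1 x + a_2 x^2, the coefficients solve the normal equations G · a = b where
  G_{ij} = <φ_i, φ_j> and b_i = <f, φ_i>, with φ_0 = 1, φ_1 = x, φ_2 = x^2.
G =
  [2, 0, 2/3]
  [0, 2/3, 0]
  [2/3, 0, 2/5],
b = (-6, 2/15, -2).
Solving gives a_0 = -3, a_1 = 1/5, a_2 = 0, so
  g(x) = x/5 - 3.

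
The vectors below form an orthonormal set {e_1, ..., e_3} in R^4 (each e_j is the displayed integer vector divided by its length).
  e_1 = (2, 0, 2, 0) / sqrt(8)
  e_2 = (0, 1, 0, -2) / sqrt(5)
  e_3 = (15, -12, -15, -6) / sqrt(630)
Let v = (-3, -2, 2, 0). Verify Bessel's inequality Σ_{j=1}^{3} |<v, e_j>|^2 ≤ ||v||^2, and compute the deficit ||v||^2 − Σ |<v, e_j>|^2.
Σ |<v, e_j>|^2 = 38/7; ||v||^2 = 17; deficit = 81/7

Write each e_j = u_j / sqrt(<u_j, u_j>) where u_j is the displayed integer vector. Then <v, e_j> = <v, u_j> / sqrt(<u_j, u_j>), so |<v, e_j>|^2 = <v, u_j>^2 / <u_j, u_j>.
Coefficients: <v, e_1> = -2/sqrt(8), <v, e_2> = -2/sqrt(5), <v, e_3> = -51/sqrt(630).
Square and sum: Σ |<v, e_j>|^2 = 38/7.
Compute ||v||^2 = v·v = 17.
Deficit = 17 − 38/7 = 81/7 ≥ 0, confirming Bessel's inequality. (The deficit equals ||v − Σ <v,e_j> e_j||^2, the squared distance from v to span{e_j}.)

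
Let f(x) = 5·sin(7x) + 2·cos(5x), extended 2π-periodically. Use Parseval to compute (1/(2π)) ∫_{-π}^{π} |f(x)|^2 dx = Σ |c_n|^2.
Σ |c_n|^2 = 29/2

Expand |f|^2 and use orthogonality of {sin(nx), cos(mx)} on [-π, π]:
  ∫_{-π}^{π} sin(nx)^2 dx = π, ∫ cos(mx)^2 dx = π, and cross terms integrate to 0.
So ∫_{-π}^{π} f(x)^2 dx = 5^2 · π + 2^2 · π = (25 + 4)π.
Divide by 2π: (25 + 4)/2 = 29/2.
By Parseval, this equals Σ |c_n|^2.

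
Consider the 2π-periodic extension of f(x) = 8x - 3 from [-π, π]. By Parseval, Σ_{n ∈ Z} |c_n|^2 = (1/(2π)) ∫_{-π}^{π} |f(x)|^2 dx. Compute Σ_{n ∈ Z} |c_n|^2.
Σ |c_n|^2 = 64π^2/3 + 9

Expand and integrate term by term over [-π, π]:
  ∫ (8x)^2 dx = 64·(2π^3/3); ∫ 2·8·(-3)·x dx = 0 (odd integrand); ∫ (-3)^2 dx = 9·2π.
So (1/(2π)) ∫_{-π}^{π} (8x - 3)^2 dx = 64π^2/3 + 9 = 64π^2/3 + 9.
Parseval ⇒ Σ |c_n|^2 = 64π^2/3 + 9.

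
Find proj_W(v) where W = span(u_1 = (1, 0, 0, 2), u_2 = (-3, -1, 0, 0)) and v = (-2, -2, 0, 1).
proj_W(v) = (-96/41, -40/41, 0, 48/41)

Set up U = [u_1 | ... | u_2] ∈ R^(4×2). The projector onto W = col(U) is P = U (U^T U)^(-1) U^T.
Compute U^T U =
  [5, -3]
  [-3, 10],
and U^T v = (0, 8).
Solve U^T U · c = U^T v for the coefficients: c = (24/41, 40/41). The projection is proj_W(v) = U c.
Check: (v - proj_W(v)) · u_1 = 0  (should be 0).
Check: (v - proj_W(v)) · u_2 = 0  (should be 0).
Result: proj_W(v) = (-96/41, -40/41, 0, 48/41).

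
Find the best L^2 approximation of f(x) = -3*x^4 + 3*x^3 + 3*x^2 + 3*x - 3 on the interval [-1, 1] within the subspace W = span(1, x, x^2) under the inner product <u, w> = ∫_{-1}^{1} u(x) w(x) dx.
g(x) = 3*x^2/7 + 24*x/5 - 96/35

The best approximation g ∈ W is the orthogonal projection of f onto W. Writing g = a_0 + a_1 x + a_2 x^2, the coefficients solve the normal equations G · a = b where
  G_{ij} = <φ_i, φ_j> and b_i = <f, φ_i>, with φ_0 = 1, φ_1 = x, φ_2 = x^2.
G =
  [2, 0, 2/3]
  [0, 2/3, 0]
  [2/3, 0, 2/5],
b = (-26/5, 16/5, -58/35).
Solving gives a_0 = -96/35, a_1 = 24/5, a_2 = 3/7, so
  g(x) = 3*x^2/7 + 24*x/5 - 96/35.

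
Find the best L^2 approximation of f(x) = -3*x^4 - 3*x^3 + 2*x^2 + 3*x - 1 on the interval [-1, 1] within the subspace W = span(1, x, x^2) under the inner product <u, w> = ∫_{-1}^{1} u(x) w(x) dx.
g(x) = -4*x^2/7 + 6*x/5 - 26/35

The best approximation g ∈ W is the orthogonal projection of f onto W. Writing g = a_0 + a_1 x + a_2 x^2, the coefficients solve the normal equations G · a = b where
  G_{ij} = <φ_i, φ_j> and b_i = <f, φ_i>, with φ_0 = 1, φ_1 = x, φ_2 = x^2.
G =
  [2, 0, 2/3]
  [0, 2/3, 0]
  [2/3, 0, 2/5],
b = (-28/15, 4/5, -76/105).
Solving gives a_0 = -26/35, a_1 = 6/5, a_2 = -4/7, so
  g(x) = -4*x^2/7 + 6*x/5 - 26/35.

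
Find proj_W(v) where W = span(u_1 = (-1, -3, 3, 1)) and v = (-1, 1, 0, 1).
proj_W(v) = (1/20, 3/20, -3/20, -1/20)

Set up U = [u_1 | ... | u_1] ∈ R^(4×1). The projector onto W = col(U) is P = U (U^T U)^(-1) U^T.
Compute U^T U =
  [20],
and U^T v = (-1).
Solve U^T U · c = U^T v for the coefficients: c = (-1/20). The projection is proj_W(v) = U c.
Check: (v - proj_W(v)) · u_1 = 0  (should be 0).
Result: proj_W(v) = (1/20, 3/20, -3/20, -1/20).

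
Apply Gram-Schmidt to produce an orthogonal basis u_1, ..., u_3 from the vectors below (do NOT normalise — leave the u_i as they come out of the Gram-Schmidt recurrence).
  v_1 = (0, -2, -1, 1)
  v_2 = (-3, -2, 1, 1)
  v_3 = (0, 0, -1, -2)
Orthogonal basis:
  u_1 = (0, -2, -1, 1)
  u_2 = (-3, -2/3, 5/3, 1/3)
  u_3 = (-21/37, -17/37, -63/74, -131/74)

Apply the Gram-Schmidt recurrence
  u_1 = v_1
  u_i = v_i − Σ_{j<i} ((v_i · u_j) / (u_j · u_j)) · u_j.

Step by step this gives:
  u_1 = (0, -2, -1, 1)
  u_2 = (-3, -2/3, 5/3, 1/3)
  u_3 = (-21/37, -17/37, -63/74, -131/74)

Orthogonality check:
  u_2 · u_1 = 0 (should be 0)
  u_3 · u_1 = 0 (should be 0)
  u_3 · u_2 = 0 (should be 0)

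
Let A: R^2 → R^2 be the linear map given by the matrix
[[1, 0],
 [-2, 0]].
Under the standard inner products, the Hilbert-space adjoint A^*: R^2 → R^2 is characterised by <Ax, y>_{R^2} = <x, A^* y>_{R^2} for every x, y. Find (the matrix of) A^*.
A^* = A^T =
[[1, -2],
 [0, 0]]

For real matrices with standard dot products, the defining identity <Ax, y> = <x, A^* y> gives (Ax)^T y = x^T (A^*) y, i.e. x^T A^T y = x^T (A^*) y. Since this holds for all x, y, we must have A^* = A^T. Therefore
A^* =
[[1, -2],
 [0, 0]].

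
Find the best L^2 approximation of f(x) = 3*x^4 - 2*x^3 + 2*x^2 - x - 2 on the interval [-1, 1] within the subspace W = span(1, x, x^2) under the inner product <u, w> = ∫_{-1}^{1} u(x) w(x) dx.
g(x) = 32*x^2/7 - 11*x/5 - 79/35

The best approximation g ∈ W is the orthogonal projection of f onto W. Writing g = a_0 + a_1 x + a_2 x^2, the coefficients solve the normal equations G · a = b where
  G_{ij} = <φ_i, φ_j> and b_i = <f, φ_i>, with φ_0 = 1, φ_1 = x, φ_2 = x^2.
G =
  [2, 0, 2/3]
  [0, 2/3, 0]
  [2/3, 0, 2/5],
b = (-22/15, -22/15, 34/105).
Solving gives a_0 = -79/35, a_1 = -11/5, a_2 = 32/7, so
  g(x) = 32*x^2/7 - 11*x/5 - 79/35.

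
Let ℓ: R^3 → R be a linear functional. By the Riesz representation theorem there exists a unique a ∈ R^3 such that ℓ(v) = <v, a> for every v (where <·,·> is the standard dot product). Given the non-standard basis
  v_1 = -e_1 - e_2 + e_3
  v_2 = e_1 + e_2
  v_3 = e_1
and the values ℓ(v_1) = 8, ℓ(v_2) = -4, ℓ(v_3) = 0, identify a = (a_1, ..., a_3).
a = (0, -4, 4)

Write a = (a_1, ..., a_3) in the standard basis. For each basis vector v_i, ℓ(v_i) = <v_i, a> is a linear equation in the a_j's. Collect the n equations into a matrix system V a = ℓ, where row i of V is v_i (expressed in the standard basis). Since V is invertible (lower-triangular with 1s on the diagonal, up to permutation), solve by back-substitution:
  V =
[[-1, -1, 1],
 [1, 1, 0],
 [1, 0, 0]]
  V a = (8, -4, 0)
Solving gives a = (0, -4, 4).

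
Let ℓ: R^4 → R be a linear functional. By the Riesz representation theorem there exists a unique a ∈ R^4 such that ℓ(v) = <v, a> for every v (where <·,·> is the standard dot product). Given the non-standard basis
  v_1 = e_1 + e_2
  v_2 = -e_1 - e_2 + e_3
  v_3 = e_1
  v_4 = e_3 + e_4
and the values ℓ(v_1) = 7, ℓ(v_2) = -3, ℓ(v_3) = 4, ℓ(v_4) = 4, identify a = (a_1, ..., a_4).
a = (4, 3, 4, 0)

Write a = (a_1, ..., a_4) in the standard basis. For each basis vector v_i, ℓ(v_i) = <v_i, a> is a linear equation in the a_j's. Collect the n equations into a matrix system V a = ℓ, where row i of V is v_i (expressed in the standard basis). Since V is invertible (lower-triangular with 1s on the diagonal, up to permutation), solve by back-substitution:
  V =
[[1, 1, 0, 0],
 [-1, -1, 1, 0],
 [1, 0, 0, 0],
 [0, 0, 1, 1]]
  V a = (7, -3, 4, 4)
Solving gives a = (4, 3, 4, 0).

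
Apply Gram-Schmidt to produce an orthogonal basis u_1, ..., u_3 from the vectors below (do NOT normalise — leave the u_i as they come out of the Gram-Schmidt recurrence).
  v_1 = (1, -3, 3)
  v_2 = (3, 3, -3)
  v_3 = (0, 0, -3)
Orthogonal basis:
  u_1 = (1, -3, 3)
  u_2 = (72/19, 12/19, -12/19)
  u_3 = (0, -3/2, -3/2)

Apply the Gram-Schmidt recurrence
  u_1 = v_1
  u_i = v_i − Σ_{j<i} ((v_i · u_j) / (u_j · u_j)) · u_j.

Step by step this gives:
  u_1 = (1, -3, 3)
  u_2 = (72/19, 12/19, -12/19)
  u_3 = (0, -3/2, -3/2)

Orthogonality check:
  u_2 · u_1 = 0 (should be 0)
  u_3 · u_1 = 0 (should be 0)
  u_3 · u_2 = 0 (should be 0)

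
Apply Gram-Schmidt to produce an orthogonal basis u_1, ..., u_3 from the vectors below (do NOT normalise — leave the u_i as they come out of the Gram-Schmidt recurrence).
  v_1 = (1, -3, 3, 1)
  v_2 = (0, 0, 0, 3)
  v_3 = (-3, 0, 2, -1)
Orthogonal basis:
  u_1 = (1, -3, 3, 1)
  u_2 = (-3/20, 9/20, -9/20, 57/20)
  u_3 = (-60/19, 9/19, 29/19, 0)

Apply the Gram-Schmidt recurrence
  u_1 = v_1
  u_i = v_i − Σ_{j<i} ((v_i · u_j) / (u_j · u_j)) · u_j.

Step by step this gives:
  u_1 = (1, -3, 3, 1)
  u_2 = (-3/20, 9/20, -9/20, 57/20)
  u_3 = (-60/19, 9/19, 29/19, 0)

Orthogonality check:
  u_2 · u_1 = 0 (should be 0)
  u_3 · u_1 = 0 (should be 0)
  u_3 · u_2 = 0 (should be 0)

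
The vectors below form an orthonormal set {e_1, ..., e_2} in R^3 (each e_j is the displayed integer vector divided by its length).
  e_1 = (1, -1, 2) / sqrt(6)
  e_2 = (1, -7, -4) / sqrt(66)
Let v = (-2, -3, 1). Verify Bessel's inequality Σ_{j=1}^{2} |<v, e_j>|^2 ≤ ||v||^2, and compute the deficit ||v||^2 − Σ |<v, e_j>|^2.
Σ |<v, e_j>|^2 = 54/11; ||v||^2 = 14; deficit = 100/11

Write each e_j = u_j / sqrt(<u_j, u_j>) where u_j is the displayed integer vector. Then <v, e_j> = <v, u_j> / sqrt(<u_j, u_j>), so |<v, e_j>|^2 = <v, u_j>^2 / <u_j, u_j>.
Coefficients: <v, e_1> = 3/sqrt(6), <v, e_2> = 15/sqrt(66).
Square and sum: Σ |<v, e_j>|^2 = 54/11.
Compute ||v||^2 = v·v = 14.
Deficit = 14 − 54/11 = 100/11 ≥ 0, confirming Bessel's inequality. (The deficit equals ||v − Σ <v,e_j> e_j||^2, the squared distance from v to span{e_j}.)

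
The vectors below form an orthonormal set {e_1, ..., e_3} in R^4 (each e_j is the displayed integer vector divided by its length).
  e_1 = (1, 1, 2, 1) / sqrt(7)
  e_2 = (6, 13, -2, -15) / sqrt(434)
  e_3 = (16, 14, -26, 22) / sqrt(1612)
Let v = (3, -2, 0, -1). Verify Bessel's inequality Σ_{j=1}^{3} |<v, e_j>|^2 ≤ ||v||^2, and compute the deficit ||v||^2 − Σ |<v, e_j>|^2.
Σ |<v, e_j>|^2 = 3/26; ||v||^2 = 14; deficit = 361/26

Write each e_j = u_j / sqrt(<u_j, u_j>) where u_j is the displayed integer vector. Then <v, e_j> = <v, u_j> / sqrt(<u_j, u_j>), so |<v, e_j>|^2 = <v, u_j>^2 / <u_j, u_j>.
Coefficients: <v, e_1> = 0/sqrt(7), <v, e_2> = 7/sqrt(434), <v, e_3> = -2/sqrt(1612).
Square and sum: Σ |<v, e_j>|^2 = 3/26.
Compute ||v||^2 = v·v = 14.
Deficit = 14 − 3/26 = 361/26 ≥ 0, confirming Bessel's inequality. (The deficit equals ||v − Σ <v,e_j> e_j||^2, the squared distance from v to span{e_j}.)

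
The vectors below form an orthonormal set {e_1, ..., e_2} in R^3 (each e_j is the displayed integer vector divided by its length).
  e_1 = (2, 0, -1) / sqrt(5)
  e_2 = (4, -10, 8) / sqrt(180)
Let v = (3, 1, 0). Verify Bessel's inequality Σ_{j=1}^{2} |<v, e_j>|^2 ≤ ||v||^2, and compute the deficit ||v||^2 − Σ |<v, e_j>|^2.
Σ |<v, e_j>|^2 = 65/9; ||v||^2 = 10; deficit = 25/9

Write each e_j = u_j / sqrt(<u_j, u_j>) where u_j is the displayed integer vector. Then <v, e_j> = <v, u_j> / sqrt(<u_j, u_j>), so |<v, e_j>|^2 = <v, u_j>^2 / <u_j, u_j>.
Coefficients: <v, e_1> = 6/sqrt(5), <v, e_2> = 2/sqrt(180).
Square and sum: Σ |<v, e_j>|^2 = 65/9.
Compute ||v||^2 = v·v = 10.
Deficit = 10 − 65/9 = 25/9 ≥ 0, confirming Bessel's inequality. (The deficit equals ||v − Σ <v,e_j> e_j||^2, the squared distance from v to span{e_j}.)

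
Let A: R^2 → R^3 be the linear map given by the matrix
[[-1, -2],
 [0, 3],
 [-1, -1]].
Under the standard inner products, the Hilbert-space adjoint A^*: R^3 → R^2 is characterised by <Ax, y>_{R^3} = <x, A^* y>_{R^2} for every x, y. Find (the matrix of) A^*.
A^* = A^T =
[[-1, 0, -1],
 [-2, 3, -1]]

For real matrices with standard dot products, the defining identity <Ax, y> = <x, A^* y> gives (Ax)^T y = x^T (A^*) y, i.e. x^T A^T y = x^T (A^*) y. Since this holds for all x, y, we must have A^* = A^T. Therefore
A^* =
[[-1, 0, -1],
 [-2, 3, -1]].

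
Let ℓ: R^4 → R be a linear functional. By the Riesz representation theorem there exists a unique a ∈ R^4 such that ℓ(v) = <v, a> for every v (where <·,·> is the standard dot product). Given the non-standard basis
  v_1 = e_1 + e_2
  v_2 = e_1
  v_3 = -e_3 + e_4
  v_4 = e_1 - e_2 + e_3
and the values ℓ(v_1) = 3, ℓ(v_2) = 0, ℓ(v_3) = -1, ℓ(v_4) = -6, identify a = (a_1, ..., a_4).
a = (0, 3, -3, -4)

Write a = (a_1, ..., a_4) in the standard basis. For each basis vector v_i, ℓ(v_i) = <v_i, a> is a linear equation in the a_j's. Collect the n equations into a matrix system V a = ℓ, where row i of V is v_i (expressed in the standard basis). Since V is invertible (lower-triangular with 1s on the diagonal, up to permutation), solve by back-substitution:
  V =
[[1, 1, 0, 0],
 [1, 0, 0, 0],
 [0, 0, -1, 1],
 [1, -1, 1, 0]]
  V a = (3, 0, -1, -6)
Solving gives a = (0, 3, -3, -4).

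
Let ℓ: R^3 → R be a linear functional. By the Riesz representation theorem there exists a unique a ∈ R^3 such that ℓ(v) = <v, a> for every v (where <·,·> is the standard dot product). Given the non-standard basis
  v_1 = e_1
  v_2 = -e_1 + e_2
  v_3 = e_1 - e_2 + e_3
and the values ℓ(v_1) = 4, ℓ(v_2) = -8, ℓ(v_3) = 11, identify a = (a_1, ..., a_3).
a = (4, -4, 3)

Write a = (a_1, ..., a_3) in the standard basis. For each basis vector v_i, ℓ(v_i) = <v_i, a> is a linear equation in the a_j's. Collect the n equations into a matrix system V a = ℓ, where row i of V is v_i (expressed in the standard basis). Since V is invertible (lower-triangular with 1s on the diagonal, up to permutation), solve by back-substitution:
  V =
[[1, 0, 0],
 [-1, 1, 0],
 [1, -1, 1]]
  V a = (4, -8, 11)
Solving gives a = (4, -4, 3).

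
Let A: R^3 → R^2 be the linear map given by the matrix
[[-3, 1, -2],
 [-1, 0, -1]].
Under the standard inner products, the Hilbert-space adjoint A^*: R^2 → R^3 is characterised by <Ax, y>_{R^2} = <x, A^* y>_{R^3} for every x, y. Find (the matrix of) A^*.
A^* = A^T =
[[-3, -1],
 [1, 0],
 [-2, -1]]

For real matrices with standard dot products, the defining identity <Ax, y> = <x, A^* y> gives (Ax)^T y = x^T (A^*) y, i.e. x^T A^T y = x^T (A^*) y. Since this holds for all x, y, we must have A^* = A^T. Therefore
A^* =
[[-3, -1],
 [1, 0],
 [-2, -1]].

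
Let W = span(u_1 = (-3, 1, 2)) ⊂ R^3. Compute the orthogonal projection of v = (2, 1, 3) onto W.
proj_W(v) = (-3/14, 1/14, 1/7)

Set up U = [u_1 | ... | u_1] ∈ R^(3×1). The projector onto W = col(U) is P = U (U^T U)^(-1) U^T.
Compute U^T U =
  [14],
and U^T v = (1).
Solve U^T U · c = U^T v for the coefficients: c = (1/14). The projection is proj_W(v) = U c.
Check: (v - proj_W(v)) · u_1 = 0  (should be 0).
Result: proj_W(v) = (-3/14, 1/14, 1/7).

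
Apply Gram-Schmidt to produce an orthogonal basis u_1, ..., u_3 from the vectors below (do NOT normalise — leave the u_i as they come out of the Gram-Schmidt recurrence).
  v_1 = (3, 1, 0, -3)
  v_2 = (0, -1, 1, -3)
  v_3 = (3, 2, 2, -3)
Orthogonal basis:
  u_1 = (3, 1, 0, -3)
  u_2 = (-24/19, -27/19, 1, -33/19)
  u_3 = (-9/145, 153/145, 279/145, 42/145)

Apply the Gram-Schmidt recurrence
  u_1 = v_1
  u_i = v_i − Σ_{j<i} ((v_i · u_j) / (u_j · u_j)) · u_j.

Step by step this gives:
  u_1 = (3, 1, 0, -3)
  u_2 = (-24/19, -27/19, 1, -33/19)
  u_3 = (-9/145, 153/145, 279/145, 42/145)

Orthogonality check:
  u_2 · u_1 = 0 (should be 0)
  u_3 · u_1 = 0 (should be 0)
  u_3 · u_2 = 0 (should be 0)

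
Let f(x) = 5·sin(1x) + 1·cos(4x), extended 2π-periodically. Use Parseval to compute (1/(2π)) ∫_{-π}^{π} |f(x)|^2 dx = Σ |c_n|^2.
Σ |c_n|^2 = 13

Expand |f|^2 and use orthogonality of {sin(nx), cos(mx)} on [-π, π]:
  ∫_{-π}^{π} sin(nx)^2 dx = π, ∫ cos(mx)^2 dx = π, and cross terms integrate to 0.
So ∫_{-π}^{π} f(x)^2 dx = 5^2 · π + 1^2 · π = (25 + 1)π.
Divide by 2π: (25 + 1)/2 = 13.
By Parseval, this equals Σ |c_n|^2.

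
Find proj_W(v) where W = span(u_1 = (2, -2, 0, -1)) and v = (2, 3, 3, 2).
proj_W(v) = (-8/9, 8/9, 0, 4/9)

Set up U = [u_1 | ... | u_1] ∈ R^(4×1). The projector onto W = col(U) is P = U (U^T U)^(-1) U^T.
Compute U^T U =
  [9],
and U^T v = (-4).
Solve U^T U · c = U^T v for the coefficients: c = (-4/9). The projection is proj_W(v) = U c.
Check: (v - proj_W(v)) · u_1 = 0  (should be 0).
Result: proj_W(v) = (-8/9, 8/9, 0, 4/9).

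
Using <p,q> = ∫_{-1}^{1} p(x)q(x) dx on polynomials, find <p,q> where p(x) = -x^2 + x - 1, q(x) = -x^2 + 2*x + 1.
<p,q> = -4/15

Expand the product: p(x)·q(x) = x^4 - 3*x^3 + 2*x^2 - x - 1.
∫_{-1}^{1} of each monomial x^k gives [2/(k+1) if k even, 0 if k odd]. Integrating term-by-term (or equivalently evaluating the antiderivative F(x) = x^5/5 - 3*x^4/4 + 2*x^3/3 - x^2/2 - x at the endpoints):
  F(1) − F(−1) = -83/60 − (-67/60) = -4/15.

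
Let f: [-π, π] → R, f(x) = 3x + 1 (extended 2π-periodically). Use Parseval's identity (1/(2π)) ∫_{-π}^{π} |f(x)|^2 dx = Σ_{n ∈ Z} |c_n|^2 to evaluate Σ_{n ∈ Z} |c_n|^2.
Σ |c_n|^2 = 3π^2 + 1

Expand and integrate term by term over [-π, π]:
  ∫ (3x)^2 dx = 9·(2π^3/3); ∫ 2·3·(1)·x dx = 0 (odd integrand); ∫ 1^2 dx = 1·2π.
So (1/(2π)) ∫_{-π}^{π} (3x + 1)^2 dx = 9π^2/3 + 1 = 3π^2 + 1.
Parseval ⇒ Σ |c_n|^2 = 3π^2 + 1.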